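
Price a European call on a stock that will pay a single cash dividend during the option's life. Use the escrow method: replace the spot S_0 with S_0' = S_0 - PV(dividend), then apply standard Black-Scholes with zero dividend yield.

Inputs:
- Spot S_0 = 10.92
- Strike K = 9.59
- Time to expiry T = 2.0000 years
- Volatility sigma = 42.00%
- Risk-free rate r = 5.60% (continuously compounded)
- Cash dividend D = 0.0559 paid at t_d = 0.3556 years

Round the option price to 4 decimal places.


Answer: Price = 3.5873

Derivation:
PV(D) = D * exp(-r * t_d) = 0.0559 * 0.98028337 = 0.05479784
S_0' = S_0 - PV(D) = 10.9200 - 0.05479784 = 10.86520216
d1 = (ln(S_0'/K) + (r + sigma^2/2)*T) / (sigma*sqrt(T)) = 0.69573302
d2 = d1 - sigma*sqrt(T) = 0.10176332
exp(-rT) = 0.89404426
N(d1) = 0.75670198; N(d2) = 0.54052773
C = S_0' * N(d1) - K * exp(-rT) * N(d2) = 10.86520216 * 0.75670198 - 9.5900 * 0.89404426 * 0.54052773 = 3.5873


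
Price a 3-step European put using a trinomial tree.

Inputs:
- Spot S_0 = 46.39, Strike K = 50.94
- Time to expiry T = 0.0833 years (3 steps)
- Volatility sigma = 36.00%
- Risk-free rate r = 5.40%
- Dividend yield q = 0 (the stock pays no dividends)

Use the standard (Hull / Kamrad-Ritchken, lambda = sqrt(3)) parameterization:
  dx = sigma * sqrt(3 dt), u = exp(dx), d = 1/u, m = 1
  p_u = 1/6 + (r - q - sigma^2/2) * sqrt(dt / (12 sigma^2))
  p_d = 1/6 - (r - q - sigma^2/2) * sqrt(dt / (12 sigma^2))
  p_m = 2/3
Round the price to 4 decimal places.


dt = T/N = 0.027767; dx = sigma*sqrt(3*dt) = 0.103902
u = exp(dx) = 1.109492; d = 1/u = 0.901313
p_u = 0.165224, p_m = 0.666667, p_d = 0.168110
Discount per step: exp(-r*dt) = 0.998502
Stock lattice S(k, j) with j the centered position index:
  k=0: S(0,+0) = 46.3900
  k=1: S(1,-1) = 41.8119; S(1,+0) = 46.3900; S(1,+1) = 51.4693
  k=2: S(2,-2) = 37.6857; S(2,-1) = 41.8119; S(2,+0) = 46.3900; S(2,+1) = 51.4693; S(2,+2) = 57.1048
  k=3: S(3,-3) = 33.9666; S(3,-2) = 37.6857; S(3,-1) = 41.8119; S(3,+0) = 46.3900; S(3,+1) = 51.4693; S(3,+2) = 57.1048; S(3,+3) = 63.3573
Terminal payoffs V(N, j) = max(K - S_T, 0):
  V(3,-3) = 16.973419; V(3,-2) = 13.254350; V(3,-1) = 9.128072; V(3,+0) = 4.550000; V(3,+1) = 0.000000; V(3,+2) = 0.000000; V(3,+3) = 0.000000
Backward induction: V(k, j) = exp(-r*dt) * [p_u * V(k+1, j+1) + p_m * V(k+1, j) + p_d * V(k+1, j-1)]
  V(2,-2) = exp(-r*dt) * [p_u*9.128072 + p_m*13.254350 + p_d*16.973419] = 13.178029
  V(2,-1) = exp(-r*dt) * [p_u*4.550000 + p_m*9.128072 + p_d*13.254350] = 9.051752
  V(2,+0) = exp(-r*dt) * [p_u*0.000000 + p_m*4.550000 + p_d*9.128072] = 4.561007
  V(2,+1) = exp(-r*dt) * [p_u*0.000000 + p_m*0.000000 + p_d*4.550000] = 0.763753
  V(2,+2) = exp(-r*dt) * [p_u*0.000000 + p_m*0.000000 + p_d*0.000000] = 0.000000
  V(1,-1) = exp(-r*dt) * [p_u*4.561007 + p_m*9.051752 + p_d*13.178029] = 8.989953
  V(1,+0) = exp(-r*dt) * [p_u*0.763753 + p_m*4.561007 + p_d*9.051752] = 4.681525
  V(1,+1) = exp(-r*dt) * [p_u*0.000000 + p_m*0.763753 + p_d*4.561007] = 1.274007
  V(0,+0) = exp(-r*dt) * [p_u*1.274007 + p_m*4.681525 + p_d*8.989953] = 4.835555

Answer: Price = V(0,0) = 4.8356


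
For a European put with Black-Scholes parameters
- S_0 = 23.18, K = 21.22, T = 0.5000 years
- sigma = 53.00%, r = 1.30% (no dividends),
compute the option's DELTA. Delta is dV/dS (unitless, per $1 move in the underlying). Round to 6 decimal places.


d1 = 0.4404626969; d2 = 0.0656961029
phi(d1) = 0.3620611253; exp(-qT) = 1.0000000000; exp(-rT) = 0.9935210793
N(-d1) = 0.3298010120
Delta = -exp(-qT) * N(-d1) = -1.0000000000 * 0.3298010120 = -0.329801

Answer: Delta = -0.329801


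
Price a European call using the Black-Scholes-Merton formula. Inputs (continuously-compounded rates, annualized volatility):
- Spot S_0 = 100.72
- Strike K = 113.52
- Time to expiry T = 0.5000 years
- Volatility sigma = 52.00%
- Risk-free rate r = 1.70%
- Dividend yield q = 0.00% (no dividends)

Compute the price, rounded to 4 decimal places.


d1 = (ln(S/K) + (r - q + 0.5*sigma^2) * T) / (sigma * sqrt(T)) = -0.11839862
d2 = d1 - sigma * sqrt(T) = -0.48609415
exp(-rT) = 0.99153602; exp(-qT) = 1.00000000
C = S_0 * exp(-qT) * N(d1) - K * exp(-rT) * N(d2)
N(d1) = 0.45287591; N(d2) = 0.31345021
C = 100.7200 * 1.00000000 * 0.45287591 - 113.5200 * 0.99153602 * 0.31345021 = 10.3320

Answer: Price = 10.3320


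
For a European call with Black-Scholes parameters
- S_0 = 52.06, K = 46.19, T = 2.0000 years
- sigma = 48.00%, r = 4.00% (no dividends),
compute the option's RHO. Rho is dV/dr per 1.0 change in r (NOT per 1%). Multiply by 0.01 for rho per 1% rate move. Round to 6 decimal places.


Answer: Rho = 41.097340

Derivation:
d1 = 0.6334992856; d2 = -0.0453232243
phi(d1) = 0.3264105919; exp(-qT) = 1.0000000000; exp(-rT) = 0.9231163464
N(d2) = 0.4819248381
Rho = K*T*exp(-rT)*N(d2) = 46.1900 * 2.0000 * 0.9231163464 * 0.4819248381 = 41.097340


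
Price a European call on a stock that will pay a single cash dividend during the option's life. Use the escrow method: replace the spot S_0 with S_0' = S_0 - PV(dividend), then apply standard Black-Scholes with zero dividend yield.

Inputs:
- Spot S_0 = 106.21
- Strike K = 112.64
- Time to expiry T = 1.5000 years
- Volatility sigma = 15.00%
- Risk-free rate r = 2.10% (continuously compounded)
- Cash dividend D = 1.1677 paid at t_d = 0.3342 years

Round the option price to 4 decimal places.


Answer: Price = 5.9588

Derivation:
PV(D) = D * exp(-r * t_d) = 1.1677 * 0.99300637 = 1.15953354
S_0' = S_0 - PV(D) = 106.2100 - 1.15953354 = 105.05046646
d1 = (ln(S_0'/K) + (r + sigma^2/2)*T) / (sigma*sqrt(T)) = -0.11638356
d2 = d1 - sigma*sqrt(T) = -0.30009529
exp(-rT) = 0.96899096
N(d1) = 0.45367428; N(d2) = 0.38205224
C = S_0' * N(d1) - K * exp(-rT) * N(d2) = 105.05046646 * 0.45367428 - 112.6400 * 0.96899096 * 0.38205224 = 5.9588


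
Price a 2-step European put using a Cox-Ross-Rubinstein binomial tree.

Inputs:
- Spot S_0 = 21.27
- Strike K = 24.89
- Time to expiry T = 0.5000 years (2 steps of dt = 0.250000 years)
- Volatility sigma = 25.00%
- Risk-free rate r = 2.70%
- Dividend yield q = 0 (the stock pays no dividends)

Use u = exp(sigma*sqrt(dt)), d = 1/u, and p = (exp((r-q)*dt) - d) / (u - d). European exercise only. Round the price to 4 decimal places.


Answer: Price = V(0,0) = 3.8735

Derivation:
dt = T/N = 0.250000
u = exp(sigma*sqrt(dt)) = 1.133148; d = 1/u = 0.882497
p = (exp((r-q)*dt) - d) / (u - d) = 0.495812
Discount per step: exp(-r*dt) = 0.993273
Stock lattice S(k, i) with i counting down-moves:
  k=0: S(0,0) = 21.2700
  k=1: S(1,0) = 24.1021; S(1,1) = 18.7707
  k=2: S(2,0) = 27.3112; S(2,1) = 21.2700; S(2,2) = 16.5651
Terminal payoffs V(N, i) = max(K - S_T, 0):
  V(2,0) = 0.000000; V(2,1) = 3.620000; V(2,2) = 8.324907
Backward induction: V(k, i) = exp(-r*dt) * [p * V(k+1, i) + (1-p) * V(k+1, i+1)].
  V(1,0) = exp(-r*dt) * [p*0.000000 + (1-p)*3.620000] = 1.812884
  V(1,1) = exp(-r*dt) * [p*3.620000 + (1-p)*8.324907] = 5.951849
  V(0,0) = exp(-r*dt) * [p*1.812884 + (1-p)*5.951849] = 3.873468


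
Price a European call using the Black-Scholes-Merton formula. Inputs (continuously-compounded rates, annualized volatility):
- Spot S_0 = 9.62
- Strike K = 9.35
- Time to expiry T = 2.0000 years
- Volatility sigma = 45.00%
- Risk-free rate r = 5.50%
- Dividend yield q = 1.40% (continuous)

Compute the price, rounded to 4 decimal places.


Answer: Price = 2.7346

Derivation:
d1 = (ln(S/K) + (r - q + 0.5*sigma^2) * T) / (sigma * sqrt(T)) = 0.49178164
d2 = d1 - sigma * sqrt(T) = -0.14461446
exp(-rT) = 0.89583414; exp(-qT) = 0.97238837
C = S_0 * exp(-qT) * N(d1) - K * exp(-rT) * N(d2)
N(d1) = 0.68856314; N(d2) = 0.44250764
C = 9.6200 * 0.97238837 * 0.68856314 - 9.3500 * 0.89583414 * 0.44250764 = 2.7346


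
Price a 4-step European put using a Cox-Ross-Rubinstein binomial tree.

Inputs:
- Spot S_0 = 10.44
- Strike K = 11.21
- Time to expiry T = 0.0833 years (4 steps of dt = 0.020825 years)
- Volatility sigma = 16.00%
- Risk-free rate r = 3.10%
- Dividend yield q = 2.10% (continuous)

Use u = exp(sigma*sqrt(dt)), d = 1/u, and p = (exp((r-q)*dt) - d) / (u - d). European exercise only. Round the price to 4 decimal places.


dt = T/N = 0.020825
u = exp(sigma*sqrt(dt)) = 1.023358; d = 1/u = 0.977175
p = (exp((r-q)*dt) - d) / (u - d) = 0.498738
Discount per step: exp(-r*dt) = 0.999355
Stock lattice S(k, i) with i counting down-moves:
  k=0: S(0,0) = 10.4400
  k=1: S(1,0) = 10.6839; S(1,1) = 10.2017
  k=2: S(2,0) = 10.9334; S(2,1) = 10.4400; S(2,2) = 9.9689
  k=3: S(3,0) = 11.1888; S(3,1) = 10.6839; S(3,2) = 10.2017; S(3,3) = 9.7413
  k=4: S(4,0) = 11.4501; S(4,1) = 10.9334; S(4,2) = 10.4400; S(4,3) = 9.9689; S(4,4) = 9.5190
Terminal payoffs V(N, i) = max(K - S_T, 0):
  V(4,0) = 0.000000; V(4,1) = 0.276589; V(4,2) = 0.770000; V(4,3) = 1.241144; V(4,4) = 1.691027
Backward induction: V(k, i) = exp(-r*dt) * [p * V(k+1, i) + (1-p) * V(k+1, i+1)].
  V(3,0) = exp(-r*dt) * [p*0.000000 + (1-p)*0.276589] = 0.138554
  V(3,1) = exp(-r*dt) * [p*0.276589 + (1-p)*0.770000] = 0.523579
  V(3,2) = exp(-r*dt) * [p*0.770000 + (1-p)*1.241144] = 1.005518
  V(3,3) = exp(-r*dt) * [p*1.241144 + (1-p)*1.691027] = 1.465707
  V(2,0) = exp(-r*dt) * [p*0.138554 + (1-p)*0.523579] = 0.331339
  V(2,1) = exp(-r*dt) * [p*0.523579 + (1-p)*1.005518] = 0.764663
  V(2,2) = exp(-r*dt) * [p*1.005518 + (1-p)*1.465707] = 1.235395
  V(1,0) = exp(-r*dt) * [p*0.331339 + (1-p)*0.764663] = 0.548194
  V(1,1) = exp(-r*dt) * [p*0.764663 + (1-p)*1.235395] = 0.999978
  V(0,0) = exp(-r*dt) * [p*0.548194 + (1-p)*0.999978] = 0.774156

Answer: Price = V(0,0) = 0.7742


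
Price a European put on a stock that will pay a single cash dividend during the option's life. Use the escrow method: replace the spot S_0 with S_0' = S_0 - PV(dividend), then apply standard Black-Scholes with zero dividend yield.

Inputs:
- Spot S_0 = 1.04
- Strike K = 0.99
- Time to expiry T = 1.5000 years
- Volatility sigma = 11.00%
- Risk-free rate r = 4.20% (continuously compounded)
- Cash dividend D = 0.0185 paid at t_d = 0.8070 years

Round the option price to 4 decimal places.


Answer: Price = 0.0186

Derivation:
PV(D) = D * exp(-r * t_d) = 0.0185 * 0.96667397 = 0.01788347
S_0' = S_0 - PV(D) = 1.0400 - 0.01788347 = 1.02211653
d1 = (ln(S_0'/K) + (r + sigma^2/2)*T) / (sigma*sqrt(T)) = 0.77196667
d2 = d1 - sigma*sqrt(T) = 0.63724473
exp(-rT) = 0.93894347
N(-d1) = 0.22006708; N(-d2) = 0.26198272
P = K * exp(-rT) * N(-d2) - S_0' * N(-d1) = 0.9900 * 0.93894347 * 0.26198272 - 1.02211653 * 0.22006708 = 0.0186


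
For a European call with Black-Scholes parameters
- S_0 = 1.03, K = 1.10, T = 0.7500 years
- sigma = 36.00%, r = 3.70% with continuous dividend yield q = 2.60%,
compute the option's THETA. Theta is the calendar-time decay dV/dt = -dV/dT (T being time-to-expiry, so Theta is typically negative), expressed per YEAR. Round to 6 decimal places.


d1 = -0.0285511818; d2 = -0.3403203272
phi(d1) = 0.3987797106; exp(-qT) = 0.9806888952; exp(-rT) = 0.9726314943
Theta = -S*exp(-qT)*phi(d1)*sigma/(2*sqrt(T)) - r*K*exp(-rT)*N(d2) + q*S*exp(-qT)*N(d1)
N(d1) = 0.4886112737; N(d2) = 0.3668076554; sqrt(T) = 0.8660254038
Term 1 = -1.0300 * 0.9806888952 * 0.3987797106 * 0.3600 / (2 * 0.8660254038) = -0.0837227355
Term 2 = -0.0370 * 1.1000 * 0.9726314943 * 0.3668076554 = -0.0145204852
Term 3 = 0.0260 * 1.0300 * 0.9806888952 * 0.4886112737 = 0.0128323239
Theta = -0.0837227355 + (-0.0145204852) + (0.0128323239) = -0.085411

Answer: Theta = -0.085411


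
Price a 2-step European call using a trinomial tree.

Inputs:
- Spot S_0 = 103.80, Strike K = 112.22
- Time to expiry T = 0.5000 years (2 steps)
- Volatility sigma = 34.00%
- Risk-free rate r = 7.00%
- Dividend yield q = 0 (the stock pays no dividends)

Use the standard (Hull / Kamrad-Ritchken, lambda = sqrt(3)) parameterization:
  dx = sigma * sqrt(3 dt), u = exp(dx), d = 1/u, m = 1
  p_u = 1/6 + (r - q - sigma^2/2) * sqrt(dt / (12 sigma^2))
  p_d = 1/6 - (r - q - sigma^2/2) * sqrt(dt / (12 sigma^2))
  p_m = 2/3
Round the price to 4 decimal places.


dt = T/N = 0.250000; dx = sigma*sqrt(3*dt) = 0.294449
u = exp(dx) = 1.342386; d = 1/u = 0.744942
p_u = 0.171846, p_m = 0.666667, p_d = 0.161487
Discount per step: exp(-r*dt) = 0.982652
Stock lattice S(k, j) with j the centered position index:
  k=0: S(0,+0) = 103.8000
  k=1: S(1,-1) = 77.3250; S(1,+0) = 103.8000; S(1,+1) = 139.3397
  k=2: S(2,-2) = 57.6027; S(2,-1) = 77.3250; S(2,+0) = 103.8000; S(2,+1) = 139.3397; S(2,+2) = 187.0476
Terminal payoffs V(N, j) = max(S_T - K, 0):
  V(2,-2) = 0.000000; V(2,-1) = 0.000000; V(2,+0) = 0.000000; V(2,+1) = 27.119668; V(2,+2) = 74.827622
Backward induction: V(k, j) = exp(-r*dt) * [p_u * V(k+1, j+1) + p_m * V(k+1, j) + p_d * V(k+1, j-1)]
  V(1,-1) = exp(-r*dt) * [p_u*0.000000 + p_m*0.000000 + p_d*0.000000] = 0.000000
  V(1,+0) = exp(-r*dt) * [p_u*27.119668 + p_m*0.000000 + p_d*0.000000] = 4.579555
  V(1,+1) = exp(-r*dt) * [p_u*74.827622 + p_m*27.119668 + p_d*0.000000] = 30.401879
  V(0,+0) = exp(-r*dt) * [p_u*30.401879 + p_m*4.579555 + p_d*0.000000] = 8.133877

Answer: Price = V(0,0) = 8.1339


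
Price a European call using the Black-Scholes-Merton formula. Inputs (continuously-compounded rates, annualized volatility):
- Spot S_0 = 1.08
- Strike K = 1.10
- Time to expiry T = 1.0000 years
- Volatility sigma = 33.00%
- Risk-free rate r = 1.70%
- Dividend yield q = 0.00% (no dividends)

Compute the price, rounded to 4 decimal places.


d1 = (ln(S/K) + (r - q + 0.5*sigma^2) * T) / (sigma * sqrt(T)) = 0.16091170
d2 = d1 - sigma * sqrt(T) = -0.16908830
exp(-rT) = 0.98314368; exp(-qT) = 1.00000000
C = S_0 * exp(-qT) * N(d1) - K * exp(-rT) * N(d2)
N(d1) = 0.56391853; N(d2) = 0.43286359
C = 1.0800 * 1.00000000 * 0.56391853 - 1.1000 * 0.98314368 * 0.43286359 = 0.1409

Answer: Price = 0.1409


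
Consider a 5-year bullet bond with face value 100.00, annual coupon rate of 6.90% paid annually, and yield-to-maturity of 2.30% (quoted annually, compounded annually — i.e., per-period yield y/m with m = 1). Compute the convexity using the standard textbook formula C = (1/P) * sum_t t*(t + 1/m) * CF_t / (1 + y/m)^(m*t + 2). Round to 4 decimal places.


Coupon per period c = face * coupon_rate / m = 6.900000
Periods per year m = 1; per-period yield y/m = 0.023000
Number of cashflows N = 5
Cashflows (t years, CF_t, discount factor 1/(1+y/m)^(m*t), PV):
  t = 1.0000: CF_t = 6.900000, DF = 0.977517, PV = 6.744868
  t = 2.0000: CF_t = 6.900000, DF = 0.955540, PV = 6.593224
  t = 3.0000: CF_t = 6.900000, DF = 0.934056, PV = 6.444989
  t = 4.0000: CF_t = 6.900000, DF = 0.913056, PV = 6.300087
  t = 5.0000: CF_t = 106.900000, DF = 0.892528, PV = 95.411239
Price P = sum_t PV_t = 121.494407
Convexity numerator sum_t t*(t + 1/m) * CF_t / (1+y/m)^(m*t + 2):
  t = 1.0000: term = 12.889978
  t = 2.0000: term = 37.800523
  t = 3.0000: term = 73.901315
  t = 4.0000: term = 120.399667
  t = 5.0000: term = 2735.076789
Convexity = (1/P) * sum = 2980.068272 / 121.494407 = 24.528440

Answer: Convexity = 24.5284


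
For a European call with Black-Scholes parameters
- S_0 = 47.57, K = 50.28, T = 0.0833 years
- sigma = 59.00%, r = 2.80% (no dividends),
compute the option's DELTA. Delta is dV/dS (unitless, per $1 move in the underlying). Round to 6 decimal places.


Answer: Delta = 0.410395

Derivation:
d1 = -0.2265289096; d2 = -0.3968131720
phi(d1) = 0.3888365488; exp(-qT) = 1.0000000000; exp(-rT) = 0.9976703179
N(d1) = 0.4103950385
Delta = exp(-qT) * N(d1) = 1.0000000000 * 0.4103950385 = 0.410395


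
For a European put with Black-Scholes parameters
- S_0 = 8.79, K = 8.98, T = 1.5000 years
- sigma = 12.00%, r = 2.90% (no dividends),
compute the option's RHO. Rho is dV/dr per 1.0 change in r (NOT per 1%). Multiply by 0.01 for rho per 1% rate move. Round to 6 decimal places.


Answer: Rho = -6.052597

Derivation:
d1 = 0.2239570471; d2 = 0.0769876625
phi(d1) = 0.3890618647; exp(-qT) = 1.0000000000; exp(-rT) = 0.9574325541
N(-d2) = 0.4693166799
Rho = -K*T*exp(-rT)*N(-d2) = -8.9800 * 1.5000 * 0.9574325541 * 0.4693166799 = -6.052597


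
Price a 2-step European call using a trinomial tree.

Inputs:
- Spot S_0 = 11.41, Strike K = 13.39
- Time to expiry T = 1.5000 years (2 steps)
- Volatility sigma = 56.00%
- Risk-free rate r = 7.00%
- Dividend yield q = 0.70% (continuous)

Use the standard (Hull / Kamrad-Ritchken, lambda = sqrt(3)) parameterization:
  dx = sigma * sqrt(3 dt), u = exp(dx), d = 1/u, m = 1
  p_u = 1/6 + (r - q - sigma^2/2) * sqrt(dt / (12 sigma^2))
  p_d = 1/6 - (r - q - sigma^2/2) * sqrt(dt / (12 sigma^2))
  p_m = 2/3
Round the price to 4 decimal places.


dt = T/N = 0.750000; dx = sigma*sqrt(3*dt) = 0.840000
u = exp(dx) = 2.316367; d = 1/u = 0.431711
p_u = 0.124792, p_m = 0.666667, p_d = 0.208542
Discount per step: exp(-r*dt) = 0.948854
Stock lattice S(k, j) with j the centered position index:
  k=0: S(0,+0) = 11.4100
  k=1: S(1,-1) = 4.9258; S(1,+0) = 11.4100; S(1,+1) = 26.4297
  k=2: S(2,-2) = 2.1265; S(2,-1) = 4.9258; S(2,+0) = 11.4100; S(2,+1) = 26.4297; S(2,+2) = 61.2210
Terminal payoffs V(N, j) = max(S_T - K, 0):
  V(2,-2) = 0.000000; V(2,-1) = 0.000000; V(2,+0) = 0.000000; V(2,+1) = 13.039747; V(2,+2) = 47.830994
Backward induction: V(k, j) = exp(-r*dt) * [p_u * V(k+1, j+1) + p_m * V(k+1, j) + p_d * V(k+1, j-1)]
  V(1,-1) = exp(-r*dt) * [p_u*0.000000 + p_m*0.000000 + p_d*0.000000] = 0.000000
  V(1,+0) = exp(-r*dt) * [p_u*13.039747 + p_m*0.000000 + p_d*0.000000] = 1.544025
  V(1,+1) = exp(-r*dt) * [p_u*47.830994 + p_m*13.039747 + p_d*0.000000] = 13.912172
  V(0,+0) = exp(-r*dt) * [p_u*13.912172 + p_m*1.544025 + p_d*0.000000] = 2.624031

Answer: Price = V(0,0) = 2.6240


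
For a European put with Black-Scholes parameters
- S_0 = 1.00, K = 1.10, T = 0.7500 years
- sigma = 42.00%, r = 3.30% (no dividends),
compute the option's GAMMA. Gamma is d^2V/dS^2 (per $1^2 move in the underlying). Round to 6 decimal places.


d1 = -0.0121248500; d2 = -0.3758555196
phi(d1) = 0.3989129568; exp(-qT) = 1.0000000000; exp(-rT) = 0.9755537700
Gamma = exp(-qT) * phi(d1) / (S * sigma * sqrt(T)) = 1.0000000000 * 0.3989129568 / (1.0000 * 0.4200 * 0.8660254038) = 1.096726

Answer: Gamma = 1.096726


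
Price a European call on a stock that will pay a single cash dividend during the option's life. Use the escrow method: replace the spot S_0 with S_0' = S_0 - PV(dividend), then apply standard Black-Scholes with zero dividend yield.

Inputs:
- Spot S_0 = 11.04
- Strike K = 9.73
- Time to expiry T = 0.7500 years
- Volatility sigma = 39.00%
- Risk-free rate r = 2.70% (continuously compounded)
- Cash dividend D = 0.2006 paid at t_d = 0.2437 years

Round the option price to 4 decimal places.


Answer: Price = 2.1155

Derivation:
PV(D) = D * exp(-r * t_d) = 0.2006 * 0.99344170 = 0.19928441
S_0' = S_0 - PV(D) = 11.0400 - 0.19928441 = 10.84071559
d1 = (ln(S_0'/K) + (r + sigma^2/2)*T) / (sigma*sqrt(T)) = 0.54887539
d2 = d1 - sigma*sqrt(T) = 0.21112548
exp(-rT) = 0.97995365
N(d1) = 0.70845452; N(d2) = 0.58360532
C = S_0' * N(d1) - K * exp(-rT) * N(d2) = 10.84071559 * 0.70845452 - 9.7300 * 0.97995365 * 0.58360532 = 2.1155


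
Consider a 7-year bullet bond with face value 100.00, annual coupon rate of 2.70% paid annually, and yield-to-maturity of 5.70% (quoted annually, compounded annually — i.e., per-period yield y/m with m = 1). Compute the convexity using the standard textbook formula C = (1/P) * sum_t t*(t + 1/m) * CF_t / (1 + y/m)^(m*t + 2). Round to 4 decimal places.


Answer: Convexity = 44.5469

Derivation:
Coupon per period c = face * coupon_rate / m = 2.700000
Periods per year m = 1; per-period yield y/m = 0.057000
Number of cashflows N = 7
Cashflows (t years, CF_t, discount factor 1/(1+y/m)^(m*t), PV):
  t = 1.0000: CF_t = 2.700000, DF = 0.946074, PV = 2.554399
  t = 2.0000: CF_t = 2.700000, DF = 0.895056, PV = 2.416650
  t = 3.0000: CF_t = 2.700000, DF = 0.846789, PV = 2.286329
  t = 4.0000: CF_t = 2.700000, DF = 0.801125, PV = 2.163036
  t = 5.0000: CF_t = 2.700000, DF = 0.757923, PV = 2.046392
  t = 6.0000: CF_t = 2.700000, DF = 0.717051, PV = 1.936038
  t = 7.0000: CF_t = 102.700000, DF = 0.678383, PV = 69.669955
Price P = sum_t PV_t = 83.072800
Convexity numerator sum_t t*(t + 1/m) * CF_t / (1+y/m)^(m*t + 2):
  t = 1.0000: term = 4.572659
  t = 2.0000: term = 12.978218
  t = 3.0000: term = 24.556704
  t = 4.0000: term = 38.720757
  t = 5.0000: term = 54.949040
  t = 6.0000: term = 72.780185
  t = 7.0000: term = 3492.075179
Convexity = (1/P) * sum = 3700.632741 / 83.072800 = 44.546864


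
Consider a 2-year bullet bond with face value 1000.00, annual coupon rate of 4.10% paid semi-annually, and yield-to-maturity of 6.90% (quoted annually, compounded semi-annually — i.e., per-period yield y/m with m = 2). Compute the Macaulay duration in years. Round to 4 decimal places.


Answer: Macaulay duration = 1.9387 years

Derivation:
Coupon per period c = face * coupon_rate / m = 20.500000
Periods per year m = 2; per-period yield y/m = 0.034500
Number of cashflows N = 4
Cashflows (t years, CF_t, discount factor 1/(1+y/m)^(m*t), PV):
  t = 0.5000: CF_t = 20.500000, DF = 0.966651, PV = 19.816336
  t = 1.0000: CF_t = 20.500000, DF = 0.934413, PV = 19.155473
  t = 1.5000: CF_t = 20.500000, DF = 0.903251, PV = 18.516648
  t = 2.0000: CF_t = 1020.500000, DF = 0.873128, PV = 891.027338
Price P = sum_t PV_t = 948.515795
Macaulay numerator sum_t t * PV_t:
  t * PV_t at t = 0.5000: 9.908168
  t * PV_t at t = 1.0000: 19.155473
  t * PV_t at t = 1.5000: 27.774972
  t * PV_t at t = 2.0000: 1782.054676
Macaulay duration D = (sum_t t * PV_t) / P = 1838.893289 / 948.515795 = 1.938706


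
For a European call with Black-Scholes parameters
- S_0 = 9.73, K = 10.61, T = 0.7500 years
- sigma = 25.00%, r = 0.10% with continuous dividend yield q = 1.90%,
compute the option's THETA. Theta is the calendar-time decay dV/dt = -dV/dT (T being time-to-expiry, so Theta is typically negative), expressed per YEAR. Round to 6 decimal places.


Answer: Theta = -0.455898

Derivation:
d1 = -0.3540106611; d2 = -0.5705170120
phi(d1) = 0.3747109661; exp(-qT) = 0.9858510507; exp(-rT) = 0.9992502812
Theta = -S*exp(-qT)*phi(d1)*sigma/(2*sqrt(T)) - r*K*exp(-rT)*N(d2) + q*S*exp(-qT)*N(d1)
N(d1) = 0.3616654468; N(d2) = 0.2841635435; sqrt(T) = 0.8660254038
Term 1 = -9.7300 * 0.9858510507 * 0.3747109661 * 0.2500 / (2 * 0.8660254038) = -0.5187999533
Term 2 = -0.0010 * 10.6100 * 0.9992502812 * 0.2841635435 = -0.0030127148
Term 3 = 0.0190 * 9.7300 * 0.9858510507 * 0.3616654468 = 0.0659150770
Theta = -0.5187999533 + (-0.0030127148) + (0.0659150770) = -0.455898


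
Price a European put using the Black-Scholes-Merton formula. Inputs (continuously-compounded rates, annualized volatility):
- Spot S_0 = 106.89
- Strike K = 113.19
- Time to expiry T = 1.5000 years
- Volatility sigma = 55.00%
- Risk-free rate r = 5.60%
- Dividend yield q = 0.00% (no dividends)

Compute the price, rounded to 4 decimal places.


d1 = (ln(S/K) + (r - q + 0.5*sigma^2) * T) / (sigma * sqrt(T)) = 0.37649020
d2 = d1 - sigma * sqrt(T) = -0.29711948
exp(-rT) = 0.91943126; exp(-qT) = 1.00000000
P = K * exp(-rT) * N(-d2) - S_0 * exp(-qT) * N(-d1)
N(-d1) = 0.35327625; N(-d2) = 0.61681235
P = 113.1900 * 0.91943126 * 0.61681235 - 106.8900 * 1.00000000 * 0.35327625 = 26.4302

Answer: Price = 26.4302


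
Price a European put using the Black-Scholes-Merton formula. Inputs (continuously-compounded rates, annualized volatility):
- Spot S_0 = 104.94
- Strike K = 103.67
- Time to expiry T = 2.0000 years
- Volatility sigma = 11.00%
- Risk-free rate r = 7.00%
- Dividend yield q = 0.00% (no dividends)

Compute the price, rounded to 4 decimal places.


Answer: Price = 1.3111

Derivation:
d1 = (ln(S/K) + (r - q + 0.5*sigma^2) * T) / (sigma * sqrt(T)) = 1.05600600
d2 = d1 - sigma * sqrt(T) = 0.90044251
exp(-rT) = 0.86935824; exp(-qT) = 1.00000000
P = K * exp(-rT) * N(-d2) - S_0 * exp(-qT) * N(-d1)
N(-d1) = 0.14548274; N(-d2) = 0.18394240
P = 103.6700 * 0.86935824 * 0.18394240 - 104.9400 * 1.00000000 * 0.14548274 = 1.3111


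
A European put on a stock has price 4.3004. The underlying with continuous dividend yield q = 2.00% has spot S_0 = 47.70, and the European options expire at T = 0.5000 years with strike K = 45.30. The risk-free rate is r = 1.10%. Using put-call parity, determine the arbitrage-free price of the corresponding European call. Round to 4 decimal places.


Answer: Call price = 6.4742

Derivation:
Put-call parity: C - P = S_0 * exp(-qT) - K * exp(-rT).
S_0 * exp(-qT) = 47.7000 * 0.99004983 = 47.22537707
K * exp(-rT) = 45.3000 * 0.99451510 = 45.05153391
C = P + S*exp(-qT) - K*exp(-rT)
C = 4.3004 + 47.22537707 - 45.05153391 = 6.4742


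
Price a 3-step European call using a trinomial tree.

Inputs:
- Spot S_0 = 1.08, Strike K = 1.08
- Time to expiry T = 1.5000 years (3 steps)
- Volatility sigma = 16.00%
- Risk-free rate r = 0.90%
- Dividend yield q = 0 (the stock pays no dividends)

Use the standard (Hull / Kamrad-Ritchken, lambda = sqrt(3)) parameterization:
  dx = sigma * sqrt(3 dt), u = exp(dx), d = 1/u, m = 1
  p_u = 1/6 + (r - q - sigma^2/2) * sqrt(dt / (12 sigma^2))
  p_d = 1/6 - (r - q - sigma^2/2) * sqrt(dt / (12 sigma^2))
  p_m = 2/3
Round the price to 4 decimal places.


Answer: Price = V(0,0) = 0.0833

Derivation:
dt = T/N = 0.500000; dx = sigma*sqrt(3*dt) = 0.195959
u = exp(dx) = 1.216477; d = 1/u = 0.822046
p_u = 0.161819, p_m = 0.666667, p_d = 0.171515
Discount per step: exp(-r*dt) = 0.995510
Stock lattice S(k, j) with j the centered position index:
  k=0: S(0,+0) = 1.0800
  k=1: S(1,-1) = 0.8878; S(1,+0) = 1.0800; S(1,+1) = 1.3138
  k=2: S(2,-2) = 0.7298; S(2,-1) = 0.8878; S(2,+0) = 1.0800; S(2,+1) = 1.3138; S(2,+2) = 1.5982
  k=3: S(3,-3) = 0.5999; S(3,-2) = 0.7298; S(3,-1) = 0.8878; S(3,+0) = 1.0800; S(3,+1) = 1.3138; S(3,+2) = 1.5982; S(3,+3) = 1.9442
Terminal payoffs V(N, j) = max(S_T - K, 0):
  V(3,-3) = 0.000000; V(3,-2) = 0.000000; V(3,-1) = 0.000000; V(3,+0) = 0.000000; V(3,+1) = 0.233795; V(3,+2) = 0.518202; V(3,+3) = 0.864177
Backward induction: V(k, j) = exp(-r*dt) * [p_u * V(k+1, j+1) + p_m * V(k+1, j) + p_d * V(k+1, j-1)]
  V(2,-2) = exp(-r*dt) * [p_u*0.000000 + p_m*0.000000 + p_d*0.000000] = 0.000000
  V(2,-1) = exp(-r*dt) * [p_u*0.000000 + p_m*0.000000 + p_d*0.000000] = 0.000000
  V(2,+0) = exp(-r*dt) * [p_u*0.233795 + p_m*0.000000 + p_d*0.000000] = 0.037663
  V(2,+1) = exp(-r*dt) * [p_u*0.518202 + p_m*0.233795 + p_d*0.000000] = 0.238642
  V(2,+2) = exp(-r*dt) * [p_u*0.864177 + p_m*0.518202 + p_d*0.233795] = 0.523048
  V(1,-1) = exp(-r*dt) * [p_u*0.037663 + p_m*0.000000 + p_d*0.000000] = 0.006067
  V(1,+0) = exp(-r*dt) * [p_u*0.238642 + p_m*0.037663 + p_d*0.000000] = 0.063439
  V(1,+1) = exp(-r*dt) * [p_u*0.523048 + p_m*0.238642 + p_d*0.037663] = 0.249070
  V(0,+0) = exp(-r*dt) * [p_u*0.249070 + p_m*0.063439 + p_d*0.006067] = 0.083262


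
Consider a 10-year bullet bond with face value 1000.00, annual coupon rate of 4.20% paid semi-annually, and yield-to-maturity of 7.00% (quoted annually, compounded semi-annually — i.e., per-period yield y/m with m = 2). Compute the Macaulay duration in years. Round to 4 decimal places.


Answer: Macaulay duration = 8.0187 years

Derivation:
Coupon per period c = face * coupon_rate / m = 21.000000
Periods per year m = 2; per-period yield y/m = 0.035000
Number of cashflows N = 20
Cashflows (t years, CF_t, discount factor 1/(1+y/m)^(m*t), PV):
  t = 0.5000: CF_t = 21.000000, DF = 0.966184, PV = 20.289855
  t = 1.0000: CF_t = 21.000000, DF = 0.933511, PV = 19.603725
  t = 1.5000: CF_t = 21.000000, DF = 0.901943, PV = 18.940797
  t = 2.0000: CF_t = 21.000000, DF = 0.871442, PV = 18.300287
  t = 2.5000: CF_t = 21.000000, DF = 0.841973, PV = 17.681437
  t = 3.0000: CF_t = 21.000000, DF = 0.813501, PV = 17.083514
  t = 3.5000: CF_t = 21.000000, DF = 0.785991, PV = 16.505810
  t = 4.0000: CF_t = 21.000000, DF = 0.759412, PV = 15.947643
  t = 4.5000: CF_t = 21.000000, DF = 0.733731, PV = 15.408350
  t = 5.0000: CF_t = 21.000000, DF = 0.708919, PV = 14.887295
  t = 5.5000: CF_t = 21.000000, DF = 0.684946, PV = 14.383860
  t = 6.0000: CF_t = 21.000000, DF = 0.661783, PV = 13.897449
  t = 6.5000: CF_t = 21.000000, DF = 0.639404, PV = 13.427487
  t = 7.0000: CF_t = 21.000000, DF = 0.617782, PV = 12.973418
  t = 7.5000: CF_t = 21.000000, DF = 0.596891, PV = 12.534703
  t = 8.0000: CF_t = 21.000000, DF = 0.576706, PV = 12.110824
  t = 8.5000: CF_t = 21.000000, DF = 0.557204, PV = 11.701279
  t = 9.0000: CF_t = 21.000000, DF = 0.538361, PV = 11.305584
  t = 9.5000: CF_t = 21.000000, DF = 0.520156, PV = 10.923269
  t = 10.0000: CF_t = 1021.000000, DF = 0.502566, PV = 513.119768
Price P = sum_t PV_t = 801.026354
Macaulay numerator sum_t t * PV_t:
  t * PV_t at t = 0.5000: 10.144928
  t * PV_t at t = 1.0000: 19.603725
  t * PV_t at t = 1.5000: 28.411195
  t * PV_t at t = 2.0000: 36.600574
  t * PV_t at t = 2.5000: 44.203591
  t * PV_t at t = 3.0000: 51.250541
  t * PV_t at t = 3.5000: 57.770336
  t * PV_t at t = 4.0000: 63.790571
  t * PV_t at t = 4.5000: 69.337577
  t * PV_t at t = 5.0000: 74.436475
  t * PV_t at t = 5.5000: 79.111230
  t * PV_t at t = 6.0000: 83.384696
  t * PV_t at t = 6.5000: 87.278667
  t * PV_t at t = 7.0000: 90.813923
  t * PV_t at t = 7.5000: 94.010272
  t * PV_t at t = 8.0000: 96.886593
  t * PV_t at t = 8.5000: 99.460875
  t * PV_t at t = 9.0000: 101.750255
  t * PV_t at t = 9.5000: 103.771060
  t * PV_t at t = 10.0000: 5131.197680
Macaulay duration D = (sum_t t * PV_t) / P = 6423.214763 / 801.026354 = 8.018731


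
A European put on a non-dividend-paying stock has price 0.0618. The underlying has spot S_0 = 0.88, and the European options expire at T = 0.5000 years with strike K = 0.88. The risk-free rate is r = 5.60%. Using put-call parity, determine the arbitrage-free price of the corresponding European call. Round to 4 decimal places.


Answer: Call price = 0.0861

Derivation:
Put-call parity: C - P = S_0 * exp(-qT) - K * exp(-rT).
S_0 * exp(-qT) = 0.8800 * 1.00000000 = 0.88000000
K * exp(-rT) = 0.8800 * 0.97238837 = 0.85570176
C = P + S*exp(-qT) - K*exp(-rT)
C = 0.0618 + 0.88000000 - 0.85570176 = 0.0861


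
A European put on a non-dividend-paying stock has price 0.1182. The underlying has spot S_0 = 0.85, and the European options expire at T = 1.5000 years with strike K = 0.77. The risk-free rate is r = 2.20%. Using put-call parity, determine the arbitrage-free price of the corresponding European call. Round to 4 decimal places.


Answer: Call price = 0.2232

Derivation:
Put-call parity: C - P = S_0 * exp(-qT) - K * exp(-rT).
S_0 * exp(-qT) = 0.8500 * 1.00000000 = 0.85000000
K * exp(-rT) = 0.7700 * 0.96753856 = 0.74500469
C = P + S*exp(-qT) - K*exp(-rT)
C = 0.1182 + 0.85000000 - 0.74500469 = 0.2232


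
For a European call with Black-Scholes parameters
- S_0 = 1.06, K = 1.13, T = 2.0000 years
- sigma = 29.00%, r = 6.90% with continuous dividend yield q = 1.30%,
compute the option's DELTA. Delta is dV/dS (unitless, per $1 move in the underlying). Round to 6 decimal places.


d1 = 0.3222243551; d2 = -0.0878975780
phi(d1) = 0.3787598936; exp(-qT) = 0.9743350896; exp(-rT) = 0.8710986917
N(d1) = 0.6263586325
Delta = exp(-qT) * N(d1) = 0.9743350896 * 0.6263586325 = 0.610283

Answer: Delta = 0.610283


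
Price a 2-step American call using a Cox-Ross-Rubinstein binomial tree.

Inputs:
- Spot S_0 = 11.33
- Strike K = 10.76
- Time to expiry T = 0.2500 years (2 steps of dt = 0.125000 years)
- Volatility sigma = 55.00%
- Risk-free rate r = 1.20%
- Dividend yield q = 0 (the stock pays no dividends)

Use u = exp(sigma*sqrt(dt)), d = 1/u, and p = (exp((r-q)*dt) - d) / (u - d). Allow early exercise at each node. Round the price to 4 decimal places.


dt = T/N = 0.125000
u = exp(sigma*sqrt(dt)) = 1.214648; d = 1/u = 0.823284
p = (exp((r-q)*dt) - d) / (u - d) = 0.455375
Discount per step: exp(-r*dt) = 0.998501
Stock lattice S(k, i) with i counting down-moves:
  k=0: S(0,0) = 11.3300
  k=1: S(1,0) = 13.7620; S(1,1) = 9.3278
  k=2: S(2,0) = 16.7159; S(2,1) = 11.3300; S(2,2) = 7.6794
Terminal payoffs V(N, i) = max(S_T - K, 0):
  V(2,0) = 5.955941; V(2,1) = 0.570000; V(2,2) = 0.000000
Backward induction: V(k, i) = exp(-r*dt) * [p * V(k+1, i) + (1-p) * V(k+1, i+1)]; then take max(V_cont, immediate exercise) for American.
  V(1,0) = exp(-r*dt) * [p*5.955941 + (1-p)*0.570000] = 3.018090; exercise = 3.001962; V(1,0) = max -> 3.018090
  V(1,1) = exp(-r*dt) * [p*0.570000 + (1-p)*0.000000] = 0.259174; exercise = 0.000000; V(1,1) = max -> 0.259174
  V(0,0) = exp(-r*dt) * [p*3.018090 + (1-p)*0.259174] = 1.513243; exercise = 0.570000; V(0,0) = max -> 1.513243

Answer: Price = V(0,0) = 1.5132


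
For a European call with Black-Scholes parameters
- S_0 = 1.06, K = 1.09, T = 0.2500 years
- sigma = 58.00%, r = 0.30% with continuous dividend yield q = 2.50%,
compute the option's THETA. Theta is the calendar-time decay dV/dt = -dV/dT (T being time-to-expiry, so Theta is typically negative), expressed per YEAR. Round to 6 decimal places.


d1 = 0.0297972824; d2 = -0.2602027176
phi(d1) = 0.3987652137; exp(-qT) = 0.9937694906; exp(-rT) = 0.9992502812
Theta = -S*exp(-qT)*phi(d1)*sigma/(2*sqrt(T)) - r*K*exp(-rT)*N(d2) + q*S*exp(-qT)*N(d1)
N(d1) = 0.5118856369; N(d2) = 0.3973537040; sqrt(T) = 0.5000000000
Term 1 = -1.0600 * 0.9937694906 * 0.3987652137 * 0.5800 / (2 * 0.5000000000) = -0.2436333764
Term 2 = -0.0030 * 1.0900 * 0.9992502812 * 0.3973537040 = -0.0012983725
Term 3 = 0.0250 * 1.0600 * 0.9937694906 * 0.5118856369 = 0.0134804527
Theta = -0.2436333764 + (-0.0012983725) + (0.0134804527) = -0.231451

Answer: Theta = -0.231451


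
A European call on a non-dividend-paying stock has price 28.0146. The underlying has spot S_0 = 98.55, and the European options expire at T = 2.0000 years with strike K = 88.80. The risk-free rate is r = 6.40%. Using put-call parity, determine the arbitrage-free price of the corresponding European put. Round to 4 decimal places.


Answer: Put price = 7.5956

Derivation:
Put-call parity: C - P = S_0 * exp(-qT) - K * exp(-rT).
S_0 * exp(-qT) = 98.5500 * 1.00000000 = 98.55000000
K * exp(-rT) = 88.8000 * 0.87985338 = 78.13098007
P = C - S*exp(-qT) + K*exp(-rT)
P = 28.0146 - 98.55000000 + 78.13098007 = 7.5956


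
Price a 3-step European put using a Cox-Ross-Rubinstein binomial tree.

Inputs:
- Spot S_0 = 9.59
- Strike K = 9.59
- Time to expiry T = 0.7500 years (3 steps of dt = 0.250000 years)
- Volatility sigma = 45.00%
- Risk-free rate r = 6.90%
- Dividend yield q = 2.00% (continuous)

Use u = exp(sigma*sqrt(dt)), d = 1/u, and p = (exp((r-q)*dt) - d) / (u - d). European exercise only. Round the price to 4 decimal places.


Answer: Price = V(0,0) = 1.3865

Derivation:
dt = T/N = 0.250000
u = exp(sigma*sqrt(dt)) = 1.252323; d = 1/u = 0.798516
p = (exp((r-q)*dt) - d) / (u - d) = 0.471146
Discount per step: exp(-r*dt) = 0.982898
Stock lattice S(k, i) with i counting down-moves:
  k=0: S(0,0) = 9.5900
  k=1: S(1,0) = 12.0098; S(1,1) = 7.6578
  k=2: S(2,0) = 15.0401; S(2,1) = 9.5900; S(2,2) = 6.1149
  k=3: S(3,0) = 18.8351; S(3,1) = 12.0098; S(3,2) = 7.6578; S(3,3) = 4.8828
Terminal payoffs V(N, i) = max(K - S_T, 0):
  V(3,0) = 0.000000; V(3,1) = 0.000000; V(3,2) = 1.932229; V(3,3) = 4.707190
Backward induction: V(k, i) = exp(-r*dt) * [p * V(k+1, i) + (1-p) * V(k+1, i+1)].
  V(2,0) = exp(-r*dt) * [p*0.000000 + (1-p)*0.000000] = 0.000000
  V(2,1) = exp(-r*dt) * [p*0.000000 + (1-p)*1.932229] = 1.004391
  V(2,2) = exp(-r*dt) * [p*1.932229 + (1-p)*4.707190] = 3.341635
  V(1,0) = exp(-r*dt) * [p*0.000000 + (1-p)*1.004391] = 0.522092
  V(1,1) = exp(-r*dt) * [p*1.004391 + (1-p)*3.341635] = 2.202136
  V(0,0) = exp(-r*dt) * [p*0.522092 + (1-p)*2.202136] = 1.386466


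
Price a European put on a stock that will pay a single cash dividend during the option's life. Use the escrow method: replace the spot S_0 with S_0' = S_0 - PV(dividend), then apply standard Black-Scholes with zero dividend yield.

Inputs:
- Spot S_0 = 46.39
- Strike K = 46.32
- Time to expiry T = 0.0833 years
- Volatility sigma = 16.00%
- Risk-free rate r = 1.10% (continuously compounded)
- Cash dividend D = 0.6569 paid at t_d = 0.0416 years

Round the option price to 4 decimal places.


Answer: Price = 1.1472

Derivation:
PV(D) = D * exp(-r * t_d) = 0.6569 * 0.99954250 = 0.65659947
S_0' = S_0 - PV(D) = 46.3900 - 0.65659947 = 45.73340053
d1 = (ln(S_0'/K) + (r + sigma^2/2)*T) / (sigma*sqrt(T)) = -0.23305935
d2 = d1 - sigma*sqrt(T) = -0.27923814
exp(-rT) = 0.99908412
N(-d1) = 0.59214234; N(-d2) = 0.60996896
P = K * exp(-rT) * N(-d2) - S_0' * N(-d1) = 46.3200 * 0.99908412 * 0.60996896 - 45.73340053 * 0.59214234 = 1.1472


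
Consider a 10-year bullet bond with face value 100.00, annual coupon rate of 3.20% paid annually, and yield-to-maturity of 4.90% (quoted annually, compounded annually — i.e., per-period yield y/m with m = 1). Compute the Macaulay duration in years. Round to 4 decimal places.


Coupon per period c = face * coupon_rate / m = 3.200000
Periods per year m = 1; per-period yield y/m = 0.049000
Number of cashflows N = 10
Cashflows (t years, CF_t, discount factor 1/(1+y/m)^(m*t), PV):
  t = 1.0000: CF_t = 3.200000, DF = 0.953289, PV = 3.050524
  t = 2.0000: CF_t = 3.200000, DF = 0.908760, PV = 2.908031
  t = 3.0000: CF_t = 3.200000, DF = 0.866310, PV = 2.772193
  t = 4.0000: CF_t = 3.200000, DF = 0.825844, PV = 2.642701
  t = 5.0000: CF_t = 3.200000, DF = 0.787268, PV = 2.519257
  t = 6.0000: CF_t = 3.200000, DF = 0.750494, PV = 2.401580
  t = 7.0000: CF_t = 3.200000, DF = 0.715437, PV = 2.289399
  t = 8.0000: CF_t = 3.200000, DF = 0.682018, PV = 2.182459
  t = 9.0000: CF_t = 3.200000, DF = 0.650161, PV = 2.080514
  t = 10.0000: CF_t = 103.200000, DF = 0.619791, PV = 63.962409
Price P = sum_t PV_t = 86.809068
Macaulay numerator sum_t t * PV_t:
  t * PV_t at t = 1.0000: 3.050524
  t * PV_t at t = 2.0000: 5.816062
  t * PV_t at t = 3.0000: 8.316580
  t * PV_t at t = 4.0000: 10.570804
  t * PV_t at t = 5.0000: 12.596287
  t * PV_t at t = 6.0000: 14.409480
  t * PV_t at t = 7.0000: 16.025796
  t * PV_t at t = 8.0000: 17.459671
  t * PV_t at t = 9.0000: 18.724624
  t * PV_t at t = 10.0000: 639.624095
Macaulay duration D = (sum_t t * PV_t) / P = 746.593921 / 86.809068 = 8.600414

Answer: Macaulay duration = 8.6004 years


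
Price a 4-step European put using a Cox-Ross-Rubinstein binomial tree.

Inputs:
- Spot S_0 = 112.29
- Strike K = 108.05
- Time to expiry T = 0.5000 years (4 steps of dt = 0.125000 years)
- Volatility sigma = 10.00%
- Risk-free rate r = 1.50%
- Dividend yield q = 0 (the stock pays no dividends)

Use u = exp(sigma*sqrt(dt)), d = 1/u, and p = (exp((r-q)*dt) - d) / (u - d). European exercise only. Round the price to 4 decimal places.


Answer: Price = V(0,0) = 1.3575

Derivation:
dt = T/N = 0.125000
u = exp(sigma*sqrt(dt)) = 1.035988; d = 1/u = 0.965262
p = (exp((r-q)*dt) - d) / (u - d) = 0.517698
Discount per step: exp(-r*dt) = 0.998127
Stock lattice S(k, i) with i counting down-moves:
  k=0: S(0,0) = 112.2900
  k=1: S(1,0) = 116.3311; S(1,1) = 108.3893
  k=2: S(2,0) = 120.5176; S(2,1) = 112.2900; S(2,2) = 104.6241
  k=3: S(3,0) = 124.8547; S(3,1) = 116.3311; S(3,2) = 108.3893; S(3,3) = 100.9897
  k=4: S(4,0) = 129.3480; S(4,1) = 120.5176; S(4,2) = 112.2900; S(4,3) = 104.6241; S(4,4) = 97.4816
Terminal payoffs V(N, i) = max(K - S_T, 0):
  V(4,0) = 0.000000; V(4,1) = 0.000000; V(4,2) = 0.000000; V(4,3) = 3.425878; V(4,4) = 10.568418
Backward induction: V(k, i) = exp(-r*dt) * [p * V(k+1, i) + (1-p) * V(k+1, i+1)].
  V(3,0) = exp(-r*dt) * [p*0.000000 + (1-p)*0.000000] = 0.000000
  V(3,1) = exp(-r*dt) * [p*0.000000 + (1-p)*0.000000] = 0.000000
  V(3,2) = exp(-r*dt) * [p*0.000000 + (1-p)*3.425878] = 1.649213
  V(3,3) = exp(-r*dt) * [p*3.425878 + (1-p)*10.568418] = 6.857870
  V(2,0) = exp(-r*dt) * [p*0.000000 + (1-p)*0.000000] = 0.000000
  V(2,1) = exp(-r*dt) * [p*0.000000 + (1-p)*1.649213] = 0.793929
  V(2,2) = exp(-r*dt) * [p*1.649213 + (1-p)*6.857870] = 4.153564
  V(1,0) = exp(-r*dt) * [p*0.000000 + (1-p)*0.793929] = 0.382196
  V(1,1) = exp(-r*dt) * [p*0.793929 + (1-p)*4.153564] = 2.409765
  V(0,0) = exp(-r*dt) * [p*0.382196 + (1-p)*2.409765] = 1.357549


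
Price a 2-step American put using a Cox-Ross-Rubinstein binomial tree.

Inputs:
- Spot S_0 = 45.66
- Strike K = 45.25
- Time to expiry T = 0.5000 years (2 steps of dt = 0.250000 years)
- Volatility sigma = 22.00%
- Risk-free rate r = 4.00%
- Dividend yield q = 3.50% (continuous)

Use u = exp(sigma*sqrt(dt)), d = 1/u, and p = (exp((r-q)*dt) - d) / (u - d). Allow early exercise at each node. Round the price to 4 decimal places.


Answer: Price = V(0,0) = 2.2971

Derivation:
dt = T/N = 0.250000
u = exp(sigma*sqrt(dt)) = 1.116278; d = 1/u = 0.895834
p = (exp((r-q)*dt) - d) / (u - d) = 0.478202
Discount per step: exp(-r*dt) = 0.990050
Stock lattice S(k, i) with i counting down-moves:
  k=0: S(0,0) = 45.6600
  k=1: S(1,0) = 50.9693; S(1,1) = 40.9038
  k=2: S(2,0) = 56.8959; S(2,1) = 45.6600; S(2,2) = 36.6430
Terminal payoffs V(N, i) = max(K - S_T, 0):
  V(2,0) = 0.000000; V(2,1) = 0.000000; V(2,2) = 8.606992
Backward induction: V(k, i) = exp(-r*dt) * [p * V(k+1, i) + (1-p) * V(k+1, i+1)]; then take max(V_cont, immediate exercise) for American.
  V(1,0) = exp(-r*dt) * [p*0.000000 + (1-p)*0.000000] = 0.000000; exercise = 0.000000; V(1,0) = max -> 0.000000
  V(1,1) = exp(-r*dt) * [p*0.000000 + (1-p)*8.606992] = 4.446427; exercise = 4.346213; V(1,1) = max -> 4.446427
  V(0,0) = exp(-r*dt) * [p*0.000000 + (1-p)*4.446427] = 2.297053; exercise = 0.000000; V(0,0) = max -> 2.297053
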